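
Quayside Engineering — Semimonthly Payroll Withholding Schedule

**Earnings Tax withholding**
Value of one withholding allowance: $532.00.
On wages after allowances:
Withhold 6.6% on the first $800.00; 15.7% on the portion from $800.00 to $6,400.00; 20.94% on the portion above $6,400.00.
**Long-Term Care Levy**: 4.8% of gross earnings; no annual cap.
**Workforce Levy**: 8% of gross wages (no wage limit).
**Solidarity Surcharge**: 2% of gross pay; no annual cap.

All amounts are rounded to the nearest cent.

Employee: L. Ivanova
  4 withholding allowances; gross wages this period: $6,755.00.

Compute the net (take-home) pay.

$5,101.62

Earnings Tax: taxable = $6,755.00 − 4×$532.00 = $4,627.00
  $52.80 + 15.7% × ($4,627.00 − $800.00) = $52.80 + 15.7% × $3,827.00 = $653.64
Long-Term Care Levy: 4.8% × $6,755.00 = $324.24
Workforce Levy: 8% × $6,755.00 = $540.40
Solidarity Surcharge: 2% × $6,755.00 = $135.10
Total withheld: $653.64 + $324.24 + $540.40 + $135.10 = $1,653.38
Net pay: $6,755.00 − $1,653.38 = $5,101.62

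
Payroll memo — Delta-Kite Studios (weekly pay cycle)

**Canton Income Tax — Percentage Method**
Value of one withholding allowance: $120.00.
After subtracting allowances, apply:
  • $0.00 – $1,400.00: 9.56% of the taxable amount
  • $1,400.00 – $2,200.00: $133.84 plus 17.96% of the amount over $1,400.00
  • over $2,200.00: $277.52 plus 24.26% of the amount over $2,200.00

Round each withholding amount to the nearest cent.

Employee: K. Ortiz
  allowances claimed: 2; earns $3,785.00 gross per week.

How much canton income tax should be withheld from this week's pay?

$603.82

Canton Income Tax: taxable = $3,785.00 − 2×$120.00 = $3,545.00
  $277.52 + 24.26% × ($3,545.00 − $2,200.00) = $277.52 + 24.26% × $1,345.00 = $603.82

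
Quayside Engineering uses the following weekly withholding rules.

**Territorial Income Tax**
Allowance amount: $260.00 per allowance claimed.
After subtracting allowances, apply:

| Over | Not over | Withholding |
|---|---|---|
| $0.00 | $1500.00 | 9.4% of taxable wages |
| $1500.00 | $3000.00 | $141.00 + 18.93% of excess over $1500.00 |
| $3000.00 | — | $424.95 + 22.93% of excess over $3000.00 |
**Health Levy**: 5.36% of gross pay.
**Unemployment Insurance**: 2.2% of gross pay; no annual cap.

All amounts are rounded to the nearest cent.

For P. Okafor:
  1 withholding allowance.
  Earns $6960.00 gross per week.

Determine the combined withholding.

$1799.54

Territorial Income Tax: taxable = $6960.00 − 1×$260.00 = $6700.00
  $424.95 + 22.93% × ($6700.00 − $3000.00) = $424.95 + 22.93% × $3700.00 = $1273.36
Health Levy: 5.36% × $6960.00 = $373.06
Unemployment Insurance: 2.2% × $6960.00 = $153.12
Total: $1273.36 + $373.06 + $153.12 = $1799.54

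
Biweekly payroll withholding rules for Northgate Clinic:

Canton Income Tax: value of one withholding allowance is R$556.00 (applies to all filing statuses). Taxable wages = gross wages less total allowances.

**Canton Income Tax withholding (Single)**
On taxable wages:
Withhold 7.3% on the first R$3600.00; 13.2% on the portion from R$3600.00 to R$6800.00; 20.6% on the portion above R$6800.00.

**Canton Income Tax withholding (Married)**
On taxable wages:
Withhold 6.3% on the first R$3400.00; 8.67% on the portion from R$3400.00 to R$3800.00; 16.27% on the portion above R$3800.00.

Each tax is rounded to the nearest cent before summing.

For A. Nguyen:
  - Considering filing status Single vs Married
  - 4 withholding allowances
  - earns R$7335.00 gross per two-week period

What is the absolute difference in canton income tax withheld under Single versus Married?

Canton Income Tax (Single): taxable = R$7335.00 − 4×R$556.00 = R$5111.00
  R$262.80 + 13.2% × (R$5111.00 − R$3600.00) = R$262.80 + 13.2% × R$1511.00 = R$462.25
Canton Income Tax (Married): taxable = R$7335.00 − 4×R$556.00 = R$5111.00
  R$248.88 + 16.27% × (R$5111.00 − R$3800.00) = R$248.88 + 16.27% × R$1311.00 = R$462.18
Difference: |R$462.25 − R$462.18| = R$0.07 (higher under Single)

R$0.07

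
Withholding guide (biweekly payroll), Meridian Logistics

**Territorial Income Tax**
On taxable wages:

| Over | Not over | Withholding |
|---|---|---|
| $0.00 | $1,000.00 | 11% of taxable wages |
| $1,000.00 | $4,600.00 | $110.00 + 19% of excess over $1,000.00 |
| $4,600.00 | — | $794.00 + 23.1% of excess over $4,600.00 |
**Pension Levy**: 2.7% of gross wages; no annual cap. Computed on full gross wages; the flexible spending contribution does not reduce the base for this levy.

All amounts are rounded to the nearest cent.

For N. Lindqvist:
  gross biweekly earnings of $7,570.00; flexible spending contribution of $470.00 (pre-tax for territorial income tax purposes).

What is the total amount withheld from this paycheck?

$1,575.89

Territorial Income Tax: taxable = $7,570.00 − $470.00 = $7,100.00
  $794.00 + 23.1% × ($7,100.00 − $4,600.00) = $794.00 + 23.1% × $2,500.00 = $1,371.50
Pension Levy: 2.7% × $7,570.00 = $204.39
Total: $1,371.50 + $204.39 = $1,575.89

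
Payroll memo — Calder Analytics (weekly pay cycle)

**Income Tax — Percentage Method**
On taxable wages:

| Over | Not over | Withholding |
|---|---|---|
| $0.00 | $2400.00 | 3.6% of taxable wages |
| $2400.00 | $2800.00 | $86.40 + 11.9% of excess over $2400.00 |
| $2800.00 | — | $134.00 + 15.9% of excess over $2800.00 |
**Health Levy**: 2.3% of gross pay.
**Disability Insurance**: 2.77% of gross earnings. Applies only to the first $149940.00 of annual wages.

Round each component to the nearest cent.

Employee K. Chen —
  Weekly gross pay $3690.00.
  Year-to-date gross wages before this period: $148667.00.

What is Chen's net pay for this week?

$3294.36

Income Tax: taxable = $3690.00
  $134.00 + 15.9% × ($3690.00 − $2800.00) = $134.00 + 15.9% × $890.00 = $275.51
Health Levy: 2.3% × $3690.00 = $84.87
Disability Insurance: cap $149940.00 − YTD $148667.00 = $1273.00 subject; 2.77% × $1273.00 = $35.26
Total withheld: $275.51 + $84.87 + $35.26 = $395.64
Net pay: $3690.00 − $395.64 = $3294.36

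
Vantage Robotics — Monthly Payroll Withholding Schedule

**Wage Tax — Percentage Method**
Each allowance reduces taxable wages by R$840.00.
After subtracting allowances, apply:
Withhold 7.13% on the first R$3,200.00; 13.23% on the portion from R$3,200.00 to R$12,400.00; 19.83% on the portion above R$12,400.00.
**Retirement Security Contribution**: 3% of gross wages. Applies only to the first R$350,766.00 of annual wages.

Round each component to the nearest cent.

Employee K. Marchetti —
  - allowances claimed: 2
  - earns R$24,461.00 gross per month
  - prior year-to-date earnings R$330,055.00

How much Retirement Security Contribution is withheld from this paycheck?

Retirement Security Contribution: cap R$350,766.00 − YTD R$330,055.00 = R$20,711.00 subject; 3% × R$20,711.00 = R$621.33

R$621.33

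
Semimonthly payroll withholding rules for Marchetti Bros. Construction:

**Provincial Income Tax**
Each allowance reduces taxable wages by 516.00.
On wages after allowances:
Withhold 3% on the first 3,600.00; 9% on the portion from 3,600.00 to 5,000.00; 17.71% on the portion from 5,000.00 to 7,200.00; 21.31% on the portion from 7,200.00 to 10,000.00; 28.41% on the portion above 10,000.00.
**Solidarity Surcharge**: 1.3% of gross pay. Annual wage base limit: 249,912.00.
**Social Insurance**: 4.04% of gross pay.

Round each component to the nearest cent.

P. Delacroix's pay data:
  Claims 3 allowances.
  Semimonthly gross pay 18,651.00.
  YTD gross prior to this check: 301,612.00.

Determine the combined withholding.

3,991.76

Provincial Income Tax: taxable = 18,651.00 − 3×516.00 = 17,103.00
  1,220.30 + 28.41% × (17,103.00 − 10,000.00) = 1,220.30 + 28.41% × 7,103.00 = 3,238.26
Solidarity Surcharge: YTD 301,612.00 ≥ cap 249,912.00 → 0.00
Social Insurance: 4.04% × 18,651.00 = 753.50
Total: 3,238.26 + 0.00 + 753.50 = 3,991.76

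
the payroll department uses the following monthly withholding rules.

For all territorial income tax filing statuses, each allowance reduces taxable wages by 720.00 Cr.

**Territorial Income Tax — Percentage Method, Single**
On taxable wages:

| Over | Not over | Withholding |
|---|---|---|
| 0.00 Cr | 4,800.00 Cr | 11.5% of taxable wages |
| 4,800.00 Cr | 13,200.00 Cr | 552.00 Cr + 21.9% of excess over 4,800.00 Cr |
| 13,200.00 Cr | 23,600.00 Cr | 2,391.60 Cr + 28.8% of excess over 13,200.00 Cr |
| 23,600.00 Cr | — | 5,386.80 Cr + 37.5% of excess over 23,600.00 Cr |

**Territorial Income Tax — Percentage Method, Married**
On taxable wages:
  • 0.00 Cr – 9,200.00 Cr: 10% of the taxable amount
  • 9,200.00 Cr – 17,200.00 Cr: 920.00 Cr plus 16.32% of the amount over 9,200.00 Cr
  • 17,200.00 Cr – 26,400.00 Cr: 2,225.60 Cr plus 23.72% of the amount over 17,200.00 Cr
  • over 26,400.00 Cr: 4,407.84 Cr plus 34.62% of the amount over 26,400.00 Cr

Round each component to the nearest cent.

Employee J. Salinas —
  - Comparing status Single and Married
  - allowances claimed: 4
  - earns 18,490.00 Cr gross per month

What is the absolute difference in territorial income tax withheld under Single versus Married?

1,119.57 Cr

Territorial Income Tax (Single): taxable = 18,490.00 Cr − 4×720.00 Cr = 15,610.00 Cr
  2,391.60 Cr + 28.8% × (15,610.00 Cr − 13,200.00 Cr) = 2,391.60 Cr + 28.8% × 2,410.00 Cr = 3,085.68 Cr
Territorial Income Tax (Married): taxable = 18,490.00 Cr − 4×720.00 Cr = 15,610.00 Cr
  920.00 Cr + 16.32% × (15,610.00 Cr − 9,200.00 Cr) = 920.00 Cr + 16.32% × 6,410.00 Cr = 1,966.11 Cr
Difference: |3,085.68 Cr − 1,966.11 Cr| = 1,119.57 Cr (higher under Single)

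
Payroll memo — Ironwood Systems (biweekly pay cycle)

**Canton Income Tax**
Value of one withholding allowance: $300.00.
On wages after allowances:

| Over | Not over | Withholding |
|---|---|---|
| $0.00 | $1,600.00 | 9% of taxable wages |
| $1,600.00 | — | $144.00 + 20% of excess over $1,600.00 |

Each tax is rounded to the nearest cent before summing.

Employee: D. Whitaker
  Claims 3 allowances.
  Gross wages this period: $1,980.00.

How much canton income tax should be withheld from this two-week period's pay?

Canton Income Tax: taxable = $1,980.00 − 3×$300.00 = $1,080.00
  9% × $1,080.00 = $97.20

$97.20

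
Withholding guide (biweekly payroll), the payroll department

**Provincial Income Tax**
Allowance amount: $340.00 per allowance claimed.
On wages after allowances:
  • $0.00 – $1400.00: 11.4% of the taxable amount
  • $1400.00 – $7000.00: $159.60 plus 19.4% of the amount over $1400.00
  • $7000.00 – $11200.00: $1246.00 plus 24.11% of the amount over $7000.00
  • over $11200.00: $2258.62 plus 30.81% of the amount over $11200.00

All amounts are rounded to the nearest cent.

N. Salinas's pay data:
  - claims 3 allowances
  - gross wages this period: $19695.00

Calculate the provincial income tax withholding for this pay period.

Provincial Income Tax: taxable = $19695.00 − 3×$340.00 = $18675.00
  $2258.62 + 30.81% × ($18675.00 − $11200.00) = $2258.62 + 30.81% × $7475.00 = $4561.67

$4561.67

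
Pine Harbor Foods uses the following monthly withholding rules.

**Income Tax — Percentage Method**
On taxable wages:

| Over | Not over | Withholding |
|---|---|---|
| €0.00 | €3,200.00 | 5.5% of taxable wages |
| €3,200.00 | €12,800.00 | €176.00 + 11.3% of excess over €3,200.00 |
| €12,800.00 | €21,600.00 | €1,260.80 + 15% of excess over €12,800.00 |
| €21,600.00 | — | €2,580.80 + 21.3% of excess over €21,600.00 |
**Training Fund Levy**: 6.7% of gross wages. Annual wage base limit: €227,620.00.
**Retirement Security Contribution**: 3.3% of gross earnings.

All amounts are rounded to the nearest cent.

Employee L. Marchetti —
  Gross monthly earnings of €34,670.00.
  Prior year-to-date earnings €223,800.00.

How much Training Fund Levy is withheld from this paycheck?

€255.94

Training Fund Levy: cap €227,620.00 − YTD €223,800.00 = €3,820.00 subject; 6.7% × €3,820.00 = €255.94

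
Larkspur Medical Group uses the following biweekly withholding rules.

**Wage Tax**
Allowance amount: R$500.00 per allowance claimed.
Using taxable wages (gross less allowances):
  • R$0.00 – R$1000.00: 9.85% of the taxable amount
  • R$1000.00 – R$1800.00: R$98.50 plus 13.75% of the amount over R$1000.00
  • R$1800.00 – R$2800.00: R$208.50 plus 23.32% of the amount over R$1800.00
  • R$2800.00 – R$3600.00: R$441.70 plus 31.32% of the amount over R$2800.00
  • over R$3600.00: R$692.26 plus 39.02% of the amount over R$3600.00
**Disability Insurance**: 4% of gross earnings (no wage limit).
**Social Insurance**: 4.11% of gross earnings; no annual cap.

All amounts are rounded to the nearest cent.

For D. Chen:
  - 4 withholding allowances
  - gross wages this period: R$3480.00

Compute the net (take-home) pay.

R$3033.27

Wage Tax: taxable = R$3480.00 − 4×R$500.00 = R$1480.00
  R$98.50 + 13.75% × (R$1480.00 − R$1000.00) = R$98.50 + 13.75% × R$480.00 = R$164.50
Disability Insurance: 4% × R$3480.00 = R$139.20
Social Insurance: 4.11% × R$3480.00 = R$143.03
Total withheld: R$164.50 + R$139.20 + R$143.03 = R$446.73
Net pay: R$3480.00 − R$446.73 = R$3033.27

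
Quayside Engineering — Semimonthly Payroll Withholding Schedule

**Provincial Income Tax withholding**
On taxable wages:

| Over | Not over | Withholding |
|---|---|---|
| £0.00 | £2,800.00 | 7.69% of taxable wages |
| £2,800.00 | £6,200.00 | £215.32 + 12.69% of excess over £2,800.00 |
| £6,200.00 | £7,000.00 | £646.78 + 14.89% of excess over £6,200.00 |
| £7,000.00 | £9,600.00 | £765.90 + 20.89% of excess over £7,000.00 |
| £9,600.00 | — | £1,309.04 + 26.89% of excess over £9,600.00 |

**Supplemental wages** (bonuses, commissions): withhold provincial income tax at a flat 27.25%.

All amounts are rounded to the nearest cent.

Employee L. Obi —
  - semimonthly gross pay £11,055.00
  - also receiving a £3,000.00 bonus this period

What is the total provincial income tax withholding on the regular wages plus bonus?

Provincial Income Tax: taxable = £11,055.00
  £1,309.04 + 26.89% × (£11,055.00 − £9,600.00) = £1,309.04 + 26.89% × £1,455.00 = £1,700.29
Supplemental (27.25% flat on bonus): 27.25% × £3,000.00 = £817.50
Total provincial income tax: £1,700.29 + £817.50 = £2,517.79

£2,517.79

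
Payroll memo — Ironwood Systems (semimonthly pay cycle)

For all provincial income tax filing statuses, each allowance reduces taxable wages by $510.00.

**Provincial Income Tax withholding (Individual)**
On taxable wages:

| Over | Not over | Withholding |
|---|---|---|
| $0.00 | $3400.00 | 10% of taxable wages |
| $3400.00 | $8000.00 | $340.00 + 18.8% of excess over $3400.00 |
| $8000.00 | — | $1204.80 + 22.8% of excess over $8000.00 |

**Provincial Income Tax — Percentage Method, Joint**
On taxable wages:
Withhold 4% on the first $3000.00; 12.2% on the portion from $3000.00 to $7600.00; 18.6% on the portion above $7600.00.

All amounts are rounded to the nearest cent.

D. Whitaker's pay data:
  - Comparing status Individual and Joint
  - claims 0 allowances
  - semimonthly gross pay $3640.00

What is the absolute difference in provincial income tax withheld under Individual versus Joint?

$187.04

Provincial Income Tax (Individual): taxable = $3640.00
  $340.00 + 18.8% × ($3640.00 − $3400.00) = $340.00 + 18.8% × $240.00 = $385.12
Provincial Income Tax (Joint): taxable = $3640.00
  $120.00 + 12.2% × ($3640.00 − $3000.00) = $120.00 + 12.2% × $640.00 = $198.08
Difference: |$385.12 − $198.08| = $187.04 (higher under Individual)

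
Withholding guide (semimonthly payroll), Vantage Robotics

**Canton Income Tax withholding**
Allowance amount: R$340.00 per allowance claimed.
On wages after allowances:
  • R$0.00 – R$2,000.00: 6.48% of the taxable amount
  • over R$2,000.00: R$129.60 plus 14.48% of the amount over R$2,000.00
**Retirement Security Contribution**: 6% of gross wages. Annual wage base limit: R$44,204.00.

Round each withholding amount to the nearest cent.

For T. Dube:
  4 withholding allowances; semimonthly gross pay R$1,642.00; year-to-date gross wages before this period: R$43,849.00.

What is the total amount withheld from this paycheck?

Canton Income Tax: taxable = R$1,642.00 − 4×R$340.00 = R$282.00
  6.48% × R$282.00 = R$18.27
Retirement Security Contribution: cap R$44,204.00 − YTD R$43,849.00 = R$355.00 subject; 6% × R$355.00 = R$21.30
Total: R$18.27 + R$21.30 = R$39.57

R$39.57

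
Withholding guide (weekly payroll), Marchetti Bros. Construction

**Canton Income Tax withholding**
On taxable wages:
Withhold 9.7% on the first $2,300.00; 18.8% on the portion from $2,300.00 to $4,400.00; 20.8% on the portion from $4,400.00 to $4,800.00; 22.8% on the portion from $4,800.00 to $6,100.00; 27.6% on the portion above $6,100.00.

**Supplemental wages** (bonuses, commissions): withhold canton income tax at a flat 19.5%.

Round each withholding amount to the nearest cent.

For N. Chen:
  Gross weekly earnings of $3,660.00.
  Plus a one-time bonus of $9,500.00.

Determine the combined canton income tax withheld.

$2,331.28

Canton Income Tax: taxable = $3,660.00
  $223.10 + 18.8% × ($3,660.00 − $2,300.00) = $223.10 + 18.8% × $1,360.00 = $478.78
Supplemental (19.5% flat on bonus): 19.5% × $9,500.00 = $1,852.50
Total canton income tax: $478.78 + $1,852.50 = $2,331.28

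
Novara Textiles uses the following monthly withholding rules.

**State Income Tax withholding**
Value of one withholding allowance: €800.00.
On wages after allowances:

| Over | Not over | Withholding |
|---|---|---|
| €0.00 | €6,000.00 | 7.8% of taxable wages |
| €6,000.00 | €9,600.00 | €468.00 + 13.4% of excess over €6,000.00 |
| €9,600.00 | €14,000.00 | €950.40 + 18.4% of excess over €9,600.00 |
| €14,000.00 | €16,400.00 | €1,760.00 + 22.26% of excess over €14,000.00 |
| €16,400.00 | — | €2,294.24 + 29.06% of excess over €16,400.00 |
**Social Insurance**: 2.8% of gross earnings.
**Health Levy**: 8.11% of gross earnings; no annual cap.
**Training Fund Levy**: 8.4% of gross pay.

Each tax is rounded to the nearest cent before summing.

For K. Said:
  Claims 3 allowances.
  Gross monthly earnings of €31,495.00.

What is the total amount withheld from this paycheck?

€12,065.09

State Income Tax: taxable = €31,495.00 − 3×€800.00 = €29,095.00
  €2,294.24 + 29.06% × (€29,095.00 − €16,400.00) = €2,294.24 + 29.06% × €12,695.00 = €5,983.41
Social Insurance: 2.8% × €31,495.00 = €881.86
Health Levy: 8.11% × €31,495.00 = €2,554.24
Training Fund Levy: 8.4% × €31,495.00 = €2,645.58
Total: €5,983.41 + €881.86 + €2,554.24 + €2,645.58 = €12,065.09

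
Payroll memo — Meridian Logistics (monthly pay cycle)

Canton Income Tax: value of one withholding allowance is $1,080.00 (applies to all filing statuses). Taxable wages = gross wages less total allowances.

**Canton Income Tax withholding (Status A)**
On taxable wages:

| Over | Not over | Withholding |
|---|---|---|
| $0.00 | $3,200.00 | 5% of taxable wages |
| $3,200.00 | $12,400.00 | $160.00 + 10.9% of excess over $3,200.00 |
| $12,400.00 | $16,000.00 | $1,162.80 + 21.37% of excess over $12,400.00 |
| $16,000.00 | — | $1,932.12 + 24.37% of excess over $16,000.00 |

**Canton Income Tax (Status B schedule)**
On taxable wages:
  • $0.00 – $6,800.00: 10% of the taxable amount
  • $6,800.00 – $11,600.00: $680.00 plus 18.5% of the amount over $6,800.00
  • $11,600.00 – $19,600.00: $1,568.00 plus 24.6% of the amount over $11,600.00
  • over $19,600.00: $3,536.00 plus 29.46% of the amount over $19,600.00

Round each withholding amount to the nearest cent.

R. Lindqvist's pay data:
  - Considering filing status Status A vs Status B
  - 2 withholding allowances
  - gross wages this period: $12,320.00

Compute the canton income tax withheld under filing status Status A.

$918.64

Canton Income Tax (Status A): taxable = $12,320.00 − 2×$1,080.00 = $10,160.00
  $160.00 + 10.9% × ($10,160.00 − $3,200.00) = $160.00 + 10.9% × $6,960.00 = $918.64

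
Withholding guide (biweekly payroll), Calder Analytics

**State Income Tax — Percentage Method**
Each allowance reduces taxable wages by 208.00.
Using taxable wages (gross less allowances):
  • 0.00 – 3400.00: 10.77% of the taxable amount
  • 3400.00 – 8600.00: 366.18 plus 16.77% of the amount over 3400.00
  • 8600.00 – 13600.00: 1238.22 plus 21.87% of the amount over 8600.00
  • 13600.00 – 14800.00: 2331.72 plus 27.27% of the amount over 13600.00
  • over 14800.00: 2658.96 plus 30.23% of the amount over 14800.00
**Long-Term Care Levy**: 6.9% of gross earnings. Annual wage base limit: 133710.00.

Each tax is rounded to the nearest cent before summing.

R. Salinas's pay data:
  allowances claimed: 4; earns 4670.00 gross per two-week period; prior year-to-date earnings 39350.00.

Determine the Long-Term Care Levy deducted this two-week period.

Long-Term Care Levy: 6.9% × 4670.00 = 322.23

322.23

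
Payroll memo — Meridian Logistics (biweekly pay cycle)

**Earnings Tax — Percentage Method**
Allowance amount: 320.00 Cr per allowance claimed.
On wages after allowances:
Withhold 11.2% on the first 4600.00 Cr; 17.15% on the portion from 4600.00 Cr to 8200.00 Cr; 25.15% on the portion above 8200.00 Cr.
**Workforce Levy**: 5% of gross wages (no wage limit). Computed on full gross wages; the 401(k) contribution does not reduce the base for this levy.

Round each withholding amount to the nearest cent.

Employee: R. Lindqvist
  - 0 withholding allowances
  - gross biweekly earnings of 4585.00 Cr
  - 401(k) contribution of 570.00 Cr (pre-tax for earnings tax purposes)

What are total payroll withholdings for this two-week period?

678.93 Cr

Earnings Tax: taxable = 4585.00 Cr − 570.00 Cr = 4015.00 Cr
  11.2% × 4015.00 Cr = 449.68 Cr
Workforce Levy: 5% × 4585.00 Cr = 229.25 Cr
Total: 449.68 Cr + 229.25 Cr = 678.93 Cr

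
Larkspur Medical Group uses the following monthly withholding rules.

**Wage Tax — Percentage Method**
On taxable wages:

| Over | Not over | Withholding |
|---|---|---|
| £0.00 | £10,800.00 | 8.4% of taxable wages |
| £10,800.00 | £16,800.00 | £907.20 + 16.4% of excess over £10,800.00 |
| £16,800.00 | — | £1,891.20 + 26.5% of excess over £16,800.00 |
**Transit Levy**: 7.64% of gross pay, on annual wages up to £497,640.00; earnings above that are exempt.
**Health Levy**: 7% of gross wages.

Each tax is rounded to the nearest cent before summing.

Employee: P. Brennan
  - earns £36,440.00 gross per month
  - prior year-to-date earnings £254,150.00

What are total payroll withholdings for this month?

£12,430.62

Wage Tax: taxable = £36,440.00
  £1,891.20 + 26.5% × (£36,440.00 − £16,800.00) = £1,891.20 + 26.5% × £19,640.00 = £7,095.80
Transit Levy: 7.64% × £36,440.00 = £2,784.02
Health Levy: 7% × £36,440.00 = £2,550.80
Total: £7,095.80 + £2,784.02 + £2,550.80 = £12,430.62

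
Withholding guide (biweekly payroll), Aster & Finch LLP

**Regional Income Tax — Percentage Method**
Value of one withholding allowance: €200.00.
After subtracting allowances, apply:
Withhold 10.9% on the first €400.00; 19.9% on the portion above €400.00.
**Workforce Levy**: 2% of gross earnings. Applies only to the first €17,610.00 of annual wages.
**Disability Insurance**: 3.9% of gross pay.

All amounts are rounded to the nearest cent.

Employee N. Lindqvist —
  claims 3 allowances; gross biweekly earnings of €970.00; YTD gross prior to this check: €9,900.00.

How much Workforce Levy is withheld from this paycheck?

€19.40

Workforce Levy: 2% × €970.00 = €19.40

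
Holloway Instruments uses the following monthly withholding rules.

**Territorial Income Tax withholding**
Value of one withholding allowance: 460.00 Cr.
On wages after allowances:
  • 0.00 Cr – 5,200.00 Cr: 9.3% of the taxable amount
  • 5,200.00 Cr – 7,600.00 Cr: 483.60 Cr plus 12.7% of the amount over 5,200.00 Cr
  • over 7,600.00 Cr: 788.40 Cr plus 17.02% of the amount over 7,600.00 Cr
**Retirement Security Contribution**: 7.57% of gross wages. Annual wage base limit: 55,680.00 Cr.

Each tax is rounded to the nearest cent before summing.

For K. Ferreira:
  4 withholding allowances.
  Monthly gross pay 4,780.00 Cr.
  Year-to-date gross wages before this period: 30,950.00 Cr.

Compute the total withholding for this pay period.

635.27 Cr

Territorial Income Tax: taxable = 4,780.00 Cr − 4×460.00 Cr = 2,940.00 Cr
  9.3% × 2,940.00 Cr = 273.42 Cr
Retirement Security Contribution: 7.57% × 4,780.00 Cr = 361.85 Cr
Total: 273.42 Cr + 361.85 Cr = 635.27 Cr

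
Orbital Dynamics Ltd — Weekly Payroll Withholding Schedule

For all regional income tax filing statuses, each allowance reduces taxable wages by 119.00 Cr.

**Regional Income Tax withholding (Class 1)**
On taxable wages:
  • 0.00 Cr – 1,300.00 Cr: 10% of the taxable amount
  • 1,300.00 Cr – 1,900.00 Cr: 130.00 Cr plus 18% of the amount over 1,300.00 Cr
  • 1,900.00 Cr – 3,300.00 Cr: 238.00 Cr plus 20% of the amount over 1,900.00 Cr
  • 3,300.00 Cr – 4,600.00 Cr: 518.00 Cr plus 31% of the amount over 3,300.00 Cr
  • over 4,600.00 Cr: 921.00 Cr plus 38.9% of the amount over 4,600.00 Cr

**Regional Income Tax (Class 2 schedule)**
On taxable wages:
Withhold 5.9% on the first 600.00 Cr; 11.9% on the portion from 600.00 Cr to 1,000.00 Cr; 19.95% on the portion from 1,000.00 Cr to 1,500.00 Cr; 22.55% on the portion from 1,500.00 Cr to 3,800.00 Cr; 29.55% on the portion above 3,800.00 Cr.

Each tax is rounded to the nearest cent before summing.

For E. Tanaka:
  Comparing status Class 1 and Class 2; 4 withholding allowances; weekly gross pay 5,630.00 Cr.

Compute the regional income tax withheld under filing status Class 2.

Regional Income Tax (Class 2): taxable = 5,630.00 Cr − 4×119.00 Cr = 5,154.00 Cr
  701.40 Cr + 29.55% × (5,154.00 Cr − 3,800.00 Cr) = 701.40 Cr + 29.55% × 1,354.00 Cr = 1,101.51 Cr

1,101.51 Cr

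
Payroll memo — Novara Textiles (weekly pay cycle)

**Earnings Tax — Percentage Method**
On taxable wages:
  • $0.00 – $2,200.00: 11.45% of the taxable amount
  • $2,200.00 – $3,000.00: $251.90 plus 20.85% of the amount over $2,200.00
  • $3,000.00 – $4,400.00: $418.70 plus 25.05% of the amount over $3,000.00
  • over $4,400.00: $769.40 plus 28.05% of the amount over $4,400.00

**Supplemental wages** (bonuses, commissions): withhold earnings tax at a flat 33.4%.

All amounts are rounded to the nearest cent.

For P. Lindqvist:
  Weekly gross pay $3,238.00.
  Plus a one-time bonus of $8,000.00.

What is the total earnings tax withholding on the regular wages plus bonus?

$3,150.32

Earnings Tax: taxable = $3,238.00
  $418.70 + 25.05% × ($3,238.00 − $3,000.00) = $418.70 + 25.05% × $238.00 = $478.32
Supplemental (33.4% flat on bonus): 33.4% × $8,000.00 = $2,672.00
Total earnings tax: $478.32 + $2,672.00 = $3,150.32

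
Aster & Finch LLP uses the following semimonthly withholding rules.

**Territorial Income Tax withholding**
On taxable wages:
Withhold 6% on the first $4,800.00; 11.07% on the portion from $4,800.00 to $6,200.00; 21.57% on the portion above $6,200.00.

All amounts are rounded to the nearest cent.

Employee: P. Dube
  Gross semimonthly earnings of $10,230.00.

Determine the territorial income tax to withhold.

Territorial Income Tax: taxable = $10,230.00
  $442.98 + 21.57% × ($10,230.00 − $6,200.00) = $442.98 + 21.57% × $4,030.00 = $1,312.25

$1,312.25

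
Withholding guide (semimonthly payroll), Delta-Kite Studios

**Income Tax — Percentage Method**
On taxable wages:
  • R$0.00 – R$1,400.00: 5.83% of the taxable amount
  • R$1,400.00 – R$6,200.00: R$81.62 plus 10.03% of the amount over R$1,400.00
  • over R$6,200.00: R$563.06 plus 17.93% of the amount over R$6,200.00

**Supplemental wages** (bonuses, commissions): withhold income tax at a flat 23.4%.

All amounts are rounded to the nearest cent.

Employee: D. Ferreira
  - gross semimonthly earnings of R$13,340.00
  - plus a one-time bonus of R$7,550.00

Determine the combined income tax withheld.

R$3,609.96

Income Tax: taxable = R$13,340.00
  R$563.06 + 17.93% × (R$13,340.00 − R$6,200.00) = R$563.06 + 17.93% × R$7,140.00 = R$1,843.26
Supplemental (23.4% flat on bonus): 23.4% × R$7,550.00 = R$1,766.70
Total income tax: R$1,843.26 + R$1,766.70 = R$3,609.96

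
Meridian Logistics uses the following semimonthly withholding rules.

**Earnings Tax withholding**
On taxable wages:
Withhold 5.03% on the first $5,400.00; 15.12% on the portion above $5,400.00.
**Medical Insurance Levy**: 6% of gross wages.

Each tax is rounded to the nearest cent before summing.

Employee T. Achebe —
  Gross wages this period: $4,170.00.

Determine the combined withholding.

Earnings Tax: taxable = $4,170.00
  5.03% × $4,170.00 = $209.75
Medical Insurance Levy: 6% × $4,170.00 = $250.20
Total: $209.75 + $250.20 = $459.95

$459.95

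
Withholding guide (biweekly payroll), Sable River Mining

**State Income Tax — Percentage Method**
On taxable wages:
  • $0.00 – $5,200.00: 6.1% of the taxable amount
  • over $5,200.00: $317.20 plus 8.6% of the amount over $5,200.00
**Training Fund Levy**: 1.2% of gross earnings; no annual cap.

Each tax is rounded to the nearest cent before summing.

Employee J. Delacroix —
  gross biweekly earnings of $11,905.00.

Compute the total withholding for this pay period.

$1,036.69

State Income Tax: taxable = $11,905.00
  $317.20 + 8.6% × ($11,905.00 − $5,200.00) = $317.20 + 8.6% × $6,705.00 = $893.83
Training Fund Levy: 1.2% × $11,905.00 = $142.86
Total: $893.83 + $142.86 = $1,036.69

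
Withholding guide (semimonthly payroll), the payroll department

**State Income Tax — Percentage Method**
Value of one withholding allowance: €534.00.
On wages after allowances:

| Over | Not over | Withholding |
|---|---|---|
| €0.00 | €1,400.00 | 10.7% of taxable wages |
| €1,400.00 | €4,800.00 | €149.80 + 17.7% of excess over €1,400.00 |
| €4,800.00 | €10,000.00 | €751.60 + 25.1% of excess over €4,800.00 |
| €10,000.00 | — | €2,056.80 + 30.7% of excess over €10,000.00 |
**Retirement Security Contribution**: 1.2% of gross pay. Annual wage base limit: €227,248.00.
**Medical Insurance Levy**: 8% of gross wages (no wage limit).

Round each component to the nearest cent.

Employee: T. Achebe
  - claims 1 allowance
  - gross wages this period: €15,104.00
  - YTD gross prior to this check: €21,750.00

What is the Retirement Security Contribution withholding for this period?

Retirement Security Contribution: 1.2% × €15,104.00 = €181.25

€181.25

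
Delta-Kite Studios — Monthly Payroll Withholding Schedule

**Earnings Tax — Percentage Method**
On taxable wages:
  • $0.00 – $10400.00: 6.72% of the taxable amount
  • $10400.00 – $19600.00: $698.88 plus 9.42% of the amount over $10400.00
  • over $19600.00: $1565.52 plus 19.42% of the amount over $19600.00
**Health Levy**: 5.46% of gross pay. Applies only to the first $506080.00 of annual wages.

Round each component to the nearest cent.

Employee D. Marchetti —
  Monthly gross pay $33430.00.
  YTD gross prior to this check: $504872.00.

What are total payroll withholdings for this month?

Earnings Tax: taxable = $33430.00
  $1565.52 + 19.42% × ($33430.00 − $19600.00) = $1565.52 + 19.42% × $13830.00 = $4251.31
Health Levy: cap $506080.00 − YTD $504872.00 = $1208.00 subject; 5.46% × $1208.00 = $65.96
Total: $4251.31 + $65.96 = $4317.27

$4317.27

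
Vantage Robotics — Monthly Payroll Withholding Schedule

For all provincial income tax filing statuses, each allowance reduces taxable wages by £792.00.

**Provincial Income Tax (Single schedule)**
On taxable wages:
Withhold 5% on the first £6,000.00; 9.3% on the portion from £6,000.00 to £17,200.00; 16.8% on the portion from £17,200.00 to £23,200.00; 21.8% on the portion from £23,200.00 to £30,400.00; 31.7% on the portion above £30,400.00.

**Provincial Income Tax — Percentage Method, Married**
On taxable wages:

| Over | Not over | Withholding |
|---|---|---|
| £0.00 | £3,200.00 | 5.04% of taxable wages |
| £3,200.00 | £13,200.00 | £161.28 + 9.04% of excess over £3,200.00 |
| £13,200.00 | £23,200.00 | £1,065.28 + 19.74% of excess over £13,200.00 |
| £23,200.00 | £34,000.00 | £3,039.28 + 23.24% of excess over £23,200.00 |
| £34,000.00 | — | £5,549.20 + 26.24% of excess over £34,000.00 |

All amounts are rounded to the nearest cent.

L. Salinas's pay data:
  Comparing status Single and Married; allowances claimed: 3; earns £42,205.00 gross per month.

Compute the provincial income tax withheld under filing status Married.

£7,078.73

Provincial Income Tax (Married): taxable = £42,205.00 − 3×£792.00 = £39,829.00
  £5,549.20 + 26.24% × (£39,829.00 − £34,000.00) = £5,549.20 + 26.24% × £5,829.00 = £7,078.73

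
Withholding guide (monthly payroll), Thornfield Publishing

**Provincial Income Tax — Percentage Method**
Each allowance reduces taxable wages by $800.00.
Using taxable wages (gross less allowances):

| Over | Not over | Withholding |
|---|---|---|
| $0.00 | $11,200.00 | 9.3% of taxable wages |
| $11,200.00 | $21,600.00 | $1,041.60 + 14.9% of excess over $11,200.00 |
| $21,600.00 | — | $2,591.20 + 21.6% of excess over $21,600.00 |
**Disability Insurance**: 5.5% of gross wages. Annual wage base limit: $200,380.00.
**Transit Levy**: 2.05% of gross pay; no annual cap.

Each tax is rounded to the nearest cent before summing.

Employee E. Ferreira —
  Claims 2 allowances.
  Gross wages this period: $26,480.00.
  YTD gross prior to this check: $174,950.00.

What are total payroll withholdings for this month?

Provincial Income Tax: taxable = $26,480.00 − 2×$800.00 = $24,880.00
  $2,591.20 + 21.6% × ($24,880.00 − $21,600.00) = $2,591.20 + 21.6% × $3,280.00 = $3,299.68
Disability Insurance: cap $200,380.00 − YTD $174,950.00 = $25,430.00 subject; 5.5% × $25,430.00 = $1,398.65
Transit Levy: 2.05% × $26,480.00 = $542.84
Total: $3,299.68 + $1,398.65 + $542.84 = $5,241.17

$5,241.17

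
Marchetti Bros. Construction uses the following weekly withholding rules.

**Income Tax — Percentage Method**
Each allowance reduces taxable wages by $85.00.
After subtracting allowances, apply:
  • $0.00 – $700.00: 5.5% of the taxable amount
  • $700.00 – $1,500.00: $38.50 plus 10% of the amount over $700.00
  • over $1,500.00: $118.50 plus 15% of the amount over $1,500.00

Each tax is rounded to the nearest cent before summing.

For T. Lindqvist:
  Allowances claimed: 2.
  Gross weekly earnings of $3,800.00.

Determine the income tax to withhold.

Income Tax: taxable = $3,800.00 − 2×$85.00 = $3,630.00
  $118.50 + 15% × ($3,630.00 − $1,500.00) = $118.50 + 15% × $2,130.00 = $438.00

$438.00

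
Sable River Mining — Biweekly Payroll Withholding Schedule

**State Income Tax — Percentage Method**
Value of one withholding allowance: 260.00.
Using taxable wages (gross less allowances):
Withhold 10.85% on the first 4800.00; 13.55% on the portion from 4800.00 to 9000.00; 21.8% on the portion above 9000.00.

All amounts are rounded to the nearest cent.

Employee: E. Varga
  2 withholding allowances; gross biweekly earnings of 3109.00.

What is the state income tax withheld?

280.91

State Income Tax: taxable = 3109.00 − 2×260.00 = 2589.00
  10.85% × 2589.00 = 280.91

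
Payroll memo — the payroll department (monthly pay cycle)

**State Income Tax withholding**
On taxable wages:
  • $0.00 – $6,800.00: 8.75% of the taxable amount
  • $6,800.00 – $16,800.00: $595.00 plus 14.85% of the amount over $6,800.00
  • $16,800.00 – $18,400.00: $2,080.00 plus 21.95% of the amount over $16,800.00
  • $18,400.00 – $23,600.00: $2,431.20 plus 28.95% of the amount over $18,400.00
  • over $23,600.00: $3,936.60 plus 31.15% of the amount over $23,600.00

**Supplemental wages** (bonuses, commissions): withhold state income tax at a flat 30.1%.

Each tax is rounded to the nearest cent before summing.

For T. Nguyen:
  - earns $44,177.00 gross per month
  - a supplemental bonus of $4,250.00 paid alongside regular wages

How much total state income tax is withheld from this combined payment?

State Income Tax: taxable = $44,177.00
  $3,936.60 + 31.15% × ($44,177.00 − $23,600.00) = $3,936.60 + 31.15% × $20,577.00 = $10,346.34
Supplemental (30.1% flat on bonus): 30.1% × $4,250.00 = $1,279.25
Total state income tax: $10,346.34 + $1,279.25 = $11,625.59

$11,625.59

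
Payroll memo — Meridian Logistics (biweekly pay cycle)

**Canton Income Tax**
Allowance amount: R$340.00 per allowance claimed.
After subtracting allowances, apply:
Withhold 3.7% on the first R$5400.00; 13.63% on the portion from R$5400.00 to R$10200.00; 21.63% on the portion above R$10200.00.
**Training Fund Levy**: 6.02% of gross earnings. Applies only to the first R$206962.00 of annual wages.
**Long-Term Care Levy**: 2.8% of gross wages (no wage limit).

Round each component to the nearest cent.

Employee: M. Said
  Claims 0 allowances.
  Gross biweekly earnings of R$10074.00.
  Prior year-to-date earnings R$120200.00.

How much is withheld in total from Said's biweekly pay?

R$1725.39

Canton Income Tax: taxable = R$10074.00
  R$199.80 + 13.63% × (R$10074.00 − R$5400.00) = R$199.80 + 13.63% × R$4674.00 = R$836.87
Training Fund Levy: 6.02% × R$10074.00 = R$606.45
Long-Term Care Levy: 2.8% × R$10074.00 = R$282.07
Total: R$836.87 + R$606.45 + R$282.07 = R$1725.39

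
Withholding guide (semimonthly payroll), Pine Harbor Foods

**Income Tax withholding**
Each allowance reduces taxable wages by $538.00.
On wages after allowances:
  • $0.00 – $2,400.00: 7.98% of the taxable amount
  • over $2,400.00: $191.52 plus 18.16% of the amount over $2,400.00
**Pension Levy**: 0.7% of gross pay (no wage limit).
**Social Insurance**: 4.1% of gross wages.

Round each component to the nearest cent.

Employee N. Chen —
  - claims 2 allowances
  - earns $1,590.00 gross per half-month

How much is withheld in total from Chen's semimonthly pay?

$117.34

Income Tax: taxable = $1,590.00 − 2×$538.00 = $514.00
  7.98% × $514.00 = $41.02
Pension Levy: 0.7% × $1,590.00 = $11.13
Social Insurance: 4.1% × $1,590.00 = $65.19
Total: $41.02 + $11.13 + $65.19 = $117.34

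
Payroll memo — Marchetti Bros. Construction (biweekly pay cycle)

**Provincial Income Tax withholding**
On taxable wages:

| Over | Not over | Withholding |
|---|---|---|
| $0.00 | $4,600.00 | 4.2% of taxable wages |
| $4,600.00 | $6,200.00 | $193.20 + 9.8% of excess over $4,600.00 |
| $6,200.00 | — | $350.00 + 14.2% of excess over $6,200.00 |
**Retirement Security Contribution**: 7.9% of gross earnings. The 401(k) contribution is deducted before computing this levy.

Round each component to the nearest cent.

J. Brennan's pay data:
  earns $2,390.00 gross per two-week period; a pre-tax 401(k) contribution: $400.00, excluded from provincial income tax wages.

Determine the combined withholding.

$240.79

Provincial Income Tax: taxable = $2,390.00 − $400.00 = $1,990.00
  4.2% × $1,990.00 = $83.58
Retirement Security Contribution: 7.9% × $1,990.00 = $157.21
Total: $83.58 + $157.21 = $240.79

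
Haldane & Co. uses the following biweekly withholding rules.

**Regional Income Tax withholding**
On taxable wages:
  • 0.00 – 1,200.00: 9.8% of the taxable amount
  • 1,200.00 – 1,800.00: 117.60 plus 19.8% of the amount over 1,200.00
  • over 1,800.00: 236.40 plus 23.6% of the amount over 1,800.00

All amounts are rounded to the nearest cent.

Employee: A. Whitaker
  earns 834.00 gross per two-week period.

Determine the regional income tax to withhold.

Regional Income Tax: taxable = 834.00
  9.8% × 834.00 = 81.73

81.73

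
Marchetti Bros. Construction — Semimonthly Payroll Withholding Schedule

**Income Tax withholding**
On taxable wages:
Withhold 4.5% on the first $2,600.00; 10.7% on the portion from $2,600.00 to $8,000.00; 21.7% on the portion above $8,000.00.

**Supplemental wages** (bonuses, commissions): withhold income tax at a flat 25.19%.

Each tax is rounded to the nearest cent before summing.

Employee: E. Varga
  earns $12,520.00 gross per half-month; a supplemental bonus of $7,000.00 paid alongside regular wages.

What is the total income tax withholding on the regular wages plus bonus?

$3,438.94

Income Tax: taxable = $12,520.00
  $694.80 + 21.7% × ($12,520.00 − $8,000.00) = $694.80 + 21.7% × $4,520.00 = $1,675.64
Supplemental (25.19% flat on bonus): 25.19% × $7,000.00 = $1,763.30
Total income tax: $1,675.64 + $1,763.30 = $3,438.94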